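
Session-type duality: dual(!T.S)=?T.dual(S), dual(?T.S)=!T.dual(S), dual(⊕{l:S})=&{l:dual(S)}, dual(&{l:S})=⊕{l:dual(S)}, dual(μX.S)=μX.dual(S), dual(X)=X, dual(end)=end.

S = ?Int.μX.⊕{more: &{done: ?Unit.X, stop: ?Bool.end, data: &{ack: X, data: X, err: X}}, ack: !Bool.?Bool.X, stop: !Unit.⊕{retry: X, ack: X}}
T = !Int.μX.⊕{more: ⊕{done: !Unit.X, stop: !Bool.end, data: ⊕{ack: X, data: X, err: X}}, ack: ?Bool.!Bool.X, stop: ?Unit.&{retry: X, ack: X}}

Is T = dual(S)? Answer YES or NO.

NO

?Int ‖ !Int  ✓
  μX ‖ μX  ✓ (rec unchanged)
    ⊕{more,ack,stop} ‖ ⊕{more,ack,stop}  ✗ choice polarity not flipped — not dual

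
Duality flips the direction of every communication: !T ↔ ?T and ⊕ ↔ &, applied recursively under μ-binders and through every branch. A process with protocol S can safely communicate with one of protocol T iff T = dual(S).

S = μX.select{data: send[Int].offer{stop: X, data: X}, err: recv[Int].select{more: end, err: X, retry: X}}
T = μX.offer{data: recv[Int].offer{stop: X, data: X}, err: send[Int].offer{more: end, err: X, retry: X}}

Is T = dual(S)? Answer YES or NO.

μX | μX  ✓ (rec unchanged)
  select{data,err} | offer{data,err}  ✓ same labels
    [data]
      send[Int] | recv[Int]  ✓
        offer{stop,data} | offer{stop,data}  ✗ choice polarity not flipped — not dual

NO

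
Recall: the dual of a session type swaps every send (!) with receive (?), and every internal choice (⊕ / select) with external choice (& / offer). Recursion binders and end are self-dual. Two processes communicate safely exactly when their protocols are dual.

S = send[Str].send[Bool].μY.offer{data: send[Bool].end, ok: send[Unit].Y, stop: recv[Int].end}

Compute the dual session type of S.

send[Str] ↦ recv[Str]
  send[Bool] ↦ recv[Bool]
    μY ↦ μY  (binder kept)
      offer{data,ok,stop} ↦ select{data,ok,stop}  (external→internal)
        • data:
          send[Bool] ↦ recv[Bool]
            dual(end) = end
        • ok:
          send[Unit] ↦ recv[Unit]
            dual(Y) = Y
        • stop:
          recv[Int] ↦ send[Int]
            dual(end) = end

recv[Str].recv[Bool].μY.select{data: recv[Bool].end, ok: recv[Unit].Y, stop: send[Int].end}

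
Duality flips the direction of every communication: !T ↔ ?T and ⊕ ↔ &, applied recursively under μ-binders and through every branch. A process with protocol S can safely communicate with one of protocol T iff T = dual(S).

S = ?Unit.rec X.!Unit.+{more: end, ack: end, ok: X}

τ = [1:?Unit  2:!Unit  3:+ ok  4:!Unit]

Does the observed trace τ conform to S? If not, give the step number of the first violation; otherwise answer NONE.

@1 ?Unit  match  cont: rec X.…
@2 !Unit  match  cont: +{more: end, ack: end, ok: rec X.…}
@3 + ok  match  cont: rec X.…
@4 !Unit  match  cont: +{more: end, ack: end, ok: rec X.…}
τ conforms to S (length 4)

NONE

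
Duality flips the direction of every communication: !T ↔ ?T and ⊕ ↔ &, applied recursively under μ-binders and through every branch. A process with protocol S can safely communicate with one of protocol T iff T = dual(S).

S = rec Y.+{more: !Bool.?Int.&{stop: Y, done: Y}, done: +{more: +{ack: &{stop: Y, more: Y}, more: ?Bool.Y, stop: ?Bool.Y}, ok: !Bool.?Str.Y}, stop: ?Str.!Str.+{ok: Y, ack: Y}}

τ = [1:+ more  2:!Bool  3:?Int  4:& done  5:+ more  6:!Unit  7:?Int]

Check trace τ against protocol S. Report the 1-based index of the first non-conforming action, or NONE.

6

step 1: + more  match  residual = !Bool.?Int.&{stop: rec Y.…, done: rec Y.…}
step 2: !Bool  match  residual = ?Int.&{stop: rec Y.…, done: rec Y.…}
step 3: ?Int  match  residual = &{stop: rec Y.…, done: rec Y.…}
step 4: & done  match  residual = rec Y.…
step 5: + more  match  residual = !Bool.?Int.&{stop: rec Y.…, done: rec Y.…}
step 6: got !Unit, protocol expects !Bool  ✗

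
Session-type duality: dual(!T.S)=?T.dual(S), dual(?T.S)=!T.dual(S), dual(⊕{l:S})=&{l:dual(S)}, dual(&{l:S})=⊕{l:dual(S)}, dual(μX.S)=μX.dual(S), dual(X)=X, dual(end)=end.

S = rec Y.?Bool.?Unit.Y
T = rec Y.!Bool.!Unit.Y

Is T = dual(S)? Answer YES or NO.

YES

rec Y | rec Y  match (binder kept)
  ?Bool | !Bool  match
    ?Unit | !Unit  match
      Y | Y  match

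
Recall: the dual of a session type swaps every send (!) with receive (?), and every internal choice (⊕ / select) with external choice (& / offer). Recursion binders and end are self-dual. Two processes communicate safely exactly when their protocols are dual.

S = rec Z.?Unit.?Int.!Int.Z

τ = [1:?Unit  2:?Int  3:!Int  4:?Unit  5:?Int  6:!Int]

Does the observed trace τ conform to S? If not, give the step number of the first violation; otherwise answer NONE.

NONE

step 1: ?Unit  ok  residual = ?Int.!Int.rec Z.…
step 2: ?Int  ok  residual = !Int.rec Z.…
step 3: !Int  ok  residual = rec Z.…
step 4: ?Unit  ok  residual = ?Int.!Int.rec Z.…
step 5: ?Int  ok  residual = !Int.rec Z.…
step 6: !Int  ok  residual = rec Z.…
all 6 steps conform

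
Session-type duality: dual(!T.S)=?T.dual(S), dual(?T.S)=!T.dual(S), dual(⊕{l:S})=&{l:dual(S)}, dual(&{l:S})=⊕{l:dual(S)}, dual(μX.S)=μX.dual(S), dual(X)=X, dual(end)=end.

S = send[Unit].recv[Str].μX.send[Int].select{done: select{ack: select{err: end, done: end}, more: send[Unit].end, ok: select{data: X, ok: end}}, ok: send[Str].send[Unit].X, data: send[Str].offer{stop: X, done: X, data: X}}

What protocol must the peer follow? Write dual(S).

send[Unit] → recv[Unit]
  recv[Str] → send[Str]
    μX → μX  (μ self-dual)
      send[Int] → recv[Int]
        select{done,ok,data} → offer{done,ok,data}  (⊕→&)
          case done:
            select{ack,more,ok} → offer{ack,more,ok}  (⊕→&)
              case ack:
                select{err,done} → offer{err,done}  (⊕→&)
                  case err:
                    dual(end) = end
                  case done:
                    dual(end) = end
              case more:
                send[Unit] → recv[Unit]
                  dual(end) = end
              case ok:
                select{data,ok} → offer{data,ok}  (⊕→&)
                  case data:
                    dual(X) = X
                  case ok:
                    dual(end) = end
          case ok:
            send[Str] → recv[Str]
              send[Unit] → recv[Unit]
                dual(X) = X
          case data:
            send[Str] → recv[Str]
              offer{stop,done,data} → select{stop,done,data}  (external→internal)
                case stop:
                  dual(X) = X
                case done:
                  dual(X) = X
                case data:
                  dual(X) = X

recv[Unit].send[Str].μX.recv[Int].offer{done: offer{ack: offer{err: end, done: end}, more: recv[Unit].end, ok: offer{data: X, ok: end}}, ok: recv[Str].recv[Unit].X, data: recv[Str].select{stop: X, done: X, data: X}}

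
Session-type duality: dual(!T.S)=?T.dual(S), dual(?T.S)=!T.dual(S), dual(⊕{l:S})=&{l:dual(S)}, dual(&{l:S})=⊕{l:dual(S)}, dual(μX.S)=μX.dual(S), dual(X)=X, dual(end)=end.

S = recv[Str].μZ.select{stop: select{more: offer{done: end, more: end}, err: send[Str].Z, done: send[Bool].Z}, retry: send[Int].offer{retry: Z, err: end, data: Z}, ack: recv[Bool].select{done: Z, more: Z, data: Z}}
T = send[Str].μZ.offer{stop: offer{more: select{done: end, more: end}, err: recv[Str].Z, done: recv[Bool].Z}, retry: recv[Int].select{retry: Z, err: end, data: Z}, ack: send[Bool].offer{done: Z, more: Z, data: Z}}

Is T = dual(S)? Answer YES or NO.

YES

recv[Str] | send[Str]  match
  μZ | μZ  match (binder kept)
    select{stop,retry,ack} | offer{stop,retry,ack}  match same labels
      case stop:
        select{more,err,done} | offer{more,err,done}  match same labels
          case more:
            offer{done,more} | select{done,more}  match same labels
              case done:
                end | end  match
              case more:
                end | end  match
          case err:
            send[Str] | recv[Str]  match
              Z | Z  match
          case done:
            send[Bool] | recv[Bool]  match
              Z | Z  match
      case retry:
        send[Int] | recv[Int]  match
          offer{retry,err,data} | select{retry,err,data}  match same labels
            case retry:
              Z | Z  match
            case err:
              end | end  match
            case data:
              Z | Z  match
      case ack:
        recv[Bool] | send[Bool]  match
          select{done,more,data} | offer{done,more,data}  match same labels
            case done:
              Z | Z  match
            case more:
              Z | Z  match
            case data:
              Z | Z  match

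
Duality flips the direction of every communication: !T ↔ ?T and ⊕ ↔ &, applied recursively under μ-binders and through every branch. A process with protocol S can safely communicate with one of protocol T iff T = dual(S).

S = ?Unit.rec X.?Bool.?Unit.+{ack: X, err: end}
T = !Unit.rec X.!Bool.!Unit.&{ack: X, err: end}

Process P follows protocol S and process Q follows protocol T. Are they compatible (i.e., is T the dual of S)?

?Unit vs !Unit  ✓
  rec X vs rec X  ✓ (rec unchanged)
    ?Bool vs !Bool  ✓
      ?Unit vs !Unit  ✓
        +{ack,err} vs &{ack,err}  ✓ same labels
          • ack:
            X vs X  ✓
          • err:
            end vs end  ✓

YES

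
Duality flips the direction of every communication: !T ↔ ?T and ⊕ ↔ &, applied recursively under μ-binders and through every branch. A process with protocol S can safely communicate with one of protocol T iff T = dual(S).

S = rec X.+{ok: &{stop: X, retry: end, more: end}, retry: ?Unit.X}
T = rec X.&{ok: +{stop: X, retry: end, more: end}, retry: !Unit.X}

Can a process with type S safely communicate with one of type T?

YES

rec X | rec X  match (binder kept)
  +{ok,retry} | &{ok,retry}  match same labels
    • ok:
      &{stop,retry,more} | +{stop,retry,more}  match same labels
        • stop:
          X | X  match
        • retry:
          end | end  match
        • more:
          end | end  match
    • retry:
      ?Unit | !Unit  match
        X | X  match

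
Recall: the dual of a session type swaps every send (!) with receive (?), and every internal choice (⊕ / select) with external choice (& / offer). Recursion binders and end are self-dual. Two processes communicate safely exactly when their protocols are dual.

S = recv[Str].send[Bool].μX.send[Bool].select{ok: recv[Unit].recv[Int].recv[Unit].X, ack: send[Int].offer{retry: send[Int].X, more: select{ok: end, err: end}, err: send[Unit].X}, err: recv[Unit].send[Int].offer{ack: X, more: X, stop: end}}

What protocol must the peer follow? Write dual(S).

recv[Str] → send[Str]
  send[Bool] → recv[Bool]
    μX → μX  (μ self-dual)
      send[Bool] → recv[Bool]
        select{ok,ack,err} → offer{ok,ack,err}  (internal→external)
          case ok:
            recv[Unit] → send[Unit]
              recv[Int] → send[Int]
                recv[Unit] → send[Unit]
                  X ↦ X
          case ack:
            send[Int] → recv[Int]
              offer{retry,more,err} → select{retry,more,err}  (external→internal)
                case retry:
                  send[Int] → recv[Int]
                    X ↦ X
                case more:
                  select{ok,err} → offer{ok,err}  (internal→external)
                    case ok:
                      end ↦ end
                    case err:
                      end ↦ end
                case err:
                  send[Unit] → recv[Unit]
                    X ↦ X
          case err:
            recv[Unit] → send[Unit]
              send[Int] → recv[Int]
                offer{ack,more,stop} → select{ack,more,stop}  (external→internal)
                  case ack:
                    X ↦ X
                  case more:
                    X ↦ X
                  case stop:
                    end ↦ end

send[Str].recv[Bool].μX.recv[Bool].offer{ok: send[Unit].send[Int].send[Unit].X, ack: recv[Int].select{retry: recv[Int].X, more: offer{ok: end, err: end}, err: recv[Unit].X}, err: send[Unit].recv[Int].select{ack: X, more: X, stop: end}}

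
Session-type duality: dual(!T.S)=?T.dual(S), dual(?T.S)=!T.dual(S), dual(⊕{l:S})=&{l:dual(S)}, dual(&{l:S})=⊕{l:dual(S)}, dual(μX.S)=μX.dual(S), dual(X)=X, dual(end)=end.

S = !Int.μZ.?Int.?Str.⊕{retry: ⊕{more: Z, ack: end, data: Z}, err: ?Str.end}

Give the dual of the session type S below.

!Int = ?Int
  μZ = μZ  (binder kept)
    ?Int = !Int
      ?Str = !Str
        ⊕{retry,err} = &{retry,err}  (internal→external)
          • retry:
            ⊕{more,ack,data} = &{more,ack,data}  (internal→external)
              • more:
                dual(Z) = Z
              • ack:
                dual(end) = end
              • data:
                dual(Z) = Z
          • err:
            ?Str = !Str
              dual(end) = end

?Int.μZ.!Int.!Str.&{retry: &{more: Z, ack: end, data: Z}, err: !Str.end}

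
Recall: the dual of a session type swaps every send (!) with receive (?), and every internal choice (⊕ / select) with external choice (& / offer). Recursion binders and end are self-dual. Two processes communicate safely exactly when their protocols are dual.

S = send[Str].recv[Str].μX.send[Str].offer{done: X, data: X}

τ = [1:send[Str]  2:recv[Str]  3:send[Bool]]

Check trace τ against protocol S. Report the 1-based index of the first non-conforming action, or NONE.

3

step 1: send[Str]  ok  cont: recv[Str].μX.…
step 2: recv[Str]  ok  cont: μX.…
step 3: got send[Bool], protocol expects send[Str]  ✗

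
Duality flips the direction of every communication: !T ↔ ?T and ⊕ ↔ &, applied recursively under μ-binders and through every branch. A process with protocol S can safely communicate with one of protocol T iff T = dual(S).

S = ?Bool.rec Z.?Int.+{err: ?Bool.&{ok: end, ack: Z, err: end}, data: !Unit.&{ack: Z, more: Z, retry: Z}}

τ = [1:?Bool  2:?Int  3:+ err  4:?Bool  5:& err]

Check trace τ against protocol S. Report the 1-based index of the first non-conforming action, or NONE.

step 1: ?Bool  ✓  cont: rec Z.…
step 2: ?Int  ✓  cont: +{err: ?Bool.&{ok: end, ack: rec Z.…, err: end}, data: !Unit.&{ack: rec Z.…, more: rec Z.…, retry: rec Z.…}}
step 3: + err  ✓  cont: ?Bool.&{ok: end, ack: rec Z.…, err: end}
step 4: ?Bool  ✓  cont: &{ok: end, ack: rec Z.…, err: end}
step 5: & err  ✓  cont: end
τ conforms to S (length 5)

NONE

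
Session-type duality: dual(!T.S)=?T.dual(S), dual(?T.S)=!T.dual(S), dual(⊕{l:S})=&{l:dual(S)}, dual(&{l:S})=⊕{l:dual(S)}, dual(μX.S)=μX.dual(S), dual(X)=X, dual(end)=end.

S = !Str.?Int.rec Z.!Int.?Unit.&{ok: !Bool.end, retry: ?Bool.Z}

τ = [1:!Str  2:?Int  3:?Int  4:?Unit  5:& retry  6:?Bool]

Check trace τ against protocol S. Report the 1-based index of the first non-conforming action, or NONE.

3

@1 !Str  ✓  cont: ?Int.rec Z.…
@2 ?Int  ✓  cont: rec Z.…
@3 got ?Int, protocol expects !Int  ✗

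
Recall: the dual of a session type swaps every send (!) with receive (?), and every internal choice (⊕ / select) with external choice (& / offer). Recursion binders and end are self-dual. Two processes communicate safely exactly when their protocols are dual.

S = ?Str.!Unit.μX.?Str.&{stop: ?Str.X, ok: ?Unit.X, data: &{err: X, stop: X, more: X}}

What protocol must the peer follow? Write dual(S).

?Str → !Str
  !Unit → ?Unit
    μX → μX  (binder kept)
      ?Str → !Str
        &{stop,ok,data} → ⊕{stop,ok,data}  (offer→select)
          [stop]
            ?Str → !Str
              X self-dual
          [ok]
            ?Unit → !Unit
              X self-dual
          [data]
            &{err,stop,more} → ⊕{err,stop,more}  (offer→select)
              [err]
                X self-dual
              [stop]
                X self-dual
              [more]
                X self-dual

!Str.?Unit.μX.!Str.⊕{stop: !Str.X, ok: !Unit.X, data: ⊕{err: X, stop: X, more: X}}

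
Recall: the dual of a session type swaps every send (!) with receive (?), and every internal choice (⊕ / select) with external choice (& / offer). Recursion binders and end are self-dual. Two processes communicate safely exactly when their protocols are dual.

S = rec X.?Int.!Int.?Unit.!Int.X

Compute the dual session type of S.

rec X = rec X  (binder kept)
  ?Int = !Int
    !Int = ?Int
      ?Unit = !Unit
        !Int = ?Int
          X self-dual

rec X.!Int.?Int.!Unit.?Int.X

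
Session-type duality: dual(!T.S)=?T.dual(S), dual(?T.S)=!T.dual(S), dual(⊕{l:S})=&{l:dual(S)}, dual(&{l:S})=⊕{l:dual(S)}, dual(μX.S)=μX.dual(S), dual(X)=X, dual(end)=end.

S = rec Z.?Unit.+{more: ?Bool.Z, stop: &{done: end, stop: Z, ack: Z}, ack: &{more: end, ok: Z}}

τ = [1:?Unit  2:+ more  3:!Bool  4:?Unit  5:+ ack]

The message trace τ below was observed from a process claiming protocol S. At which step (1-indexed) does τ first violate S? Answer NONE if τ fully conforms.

step 1: ?Unit  ✓  state: +{more: ?Bool.rec Z.…, stop: &{done: end, stop: rec Z.…, ack: rec Z.…}, ack: &{more: end, ok: rec Z.…}}
step 2: + more  ✓  state: ?Bool.rec Z.…
step 3: got !Bool, protocol expects ?Bool  ✗

3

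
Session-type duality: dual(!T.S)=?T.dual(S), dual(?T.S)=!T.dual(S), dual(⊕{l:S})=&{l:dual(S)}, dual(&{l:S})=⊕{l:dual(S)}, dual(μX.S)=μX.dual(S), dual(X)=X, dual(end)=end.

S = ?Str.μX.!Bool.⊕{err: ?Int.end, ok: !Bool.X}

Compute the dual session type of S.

?Str → !Str
  μX → μX  (rec unchanged)
    !Bool → ?Bool
      ⊕{err,ok} → &{err,ok}  (⊕→&)
        case err:
          ?Int → !Int
            end ↦ end
        case ok:
          !Bool → ?Bool
            X ↦ X

!Str.μX.?Bool.&{err: !Int.end, ok: ?Bool.X}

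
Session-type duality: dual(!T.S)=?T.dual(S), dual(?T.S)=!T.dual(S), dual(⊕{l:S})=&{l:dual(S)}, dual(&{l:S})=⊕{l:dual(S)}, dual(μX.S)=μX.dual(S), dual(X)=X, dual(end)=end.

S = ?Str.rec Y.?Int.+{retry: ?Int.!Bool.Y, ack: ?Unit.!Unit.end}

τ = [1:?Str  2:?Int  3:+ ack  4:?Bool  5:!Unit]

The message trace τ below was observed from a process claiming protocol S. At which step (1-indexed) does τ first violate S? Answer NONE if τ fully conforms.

step 1: ?Str  ✓  residual = rec Y.…
step 2: ?Int  ✓  residual = +{retry: ?Int.!Bool.rec Y.…, ack: ?Unit.!Unit.end}
step 3: + ack  ✓  residual = ?Unit.!Unit.end
step 4: got ?Bool, protocol expects ?Unit  ✗

4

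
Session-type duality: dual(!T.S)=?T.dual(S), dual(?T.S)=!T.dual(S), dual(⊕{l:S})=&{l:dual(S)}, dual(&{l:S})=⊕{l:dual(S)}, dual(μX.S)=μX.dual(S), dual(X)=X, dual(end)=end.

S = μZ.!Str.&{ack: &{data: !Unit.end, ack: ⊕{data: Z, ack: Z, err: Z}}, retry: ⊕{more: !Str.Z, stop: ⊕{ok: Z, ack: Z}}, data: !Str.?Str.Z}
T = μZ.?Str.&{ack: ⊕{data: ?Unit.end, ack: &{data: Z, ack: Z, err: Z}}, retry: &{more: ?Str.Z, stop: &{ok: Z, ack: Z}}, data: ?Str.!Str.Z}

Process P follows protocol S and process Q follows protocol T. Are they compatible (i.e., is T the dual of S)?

μZ vs μZ  match (rec unchanged)
  !Str vs ?Str  match
    &{ack,retry,data} vs &{ack,retry,data}  ✗ choice polarity not flipped — not dual

NO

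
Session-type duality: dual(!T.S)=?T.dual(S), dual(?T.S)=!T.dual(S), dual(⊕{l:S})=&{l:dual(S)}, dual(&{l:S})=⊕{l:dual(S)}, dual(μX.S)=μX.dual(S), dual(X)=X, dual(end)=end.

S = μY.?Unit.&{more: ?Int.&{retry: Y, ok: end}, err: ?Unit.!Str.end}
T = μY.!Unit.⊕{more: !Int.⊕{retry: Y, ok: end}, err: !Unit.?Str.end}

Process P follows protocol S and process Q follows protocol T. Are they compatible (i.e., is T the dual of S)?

μY | μY  match (binder kept)
  ?Unit | !Unit  match
    &{more,err} | ⊕{more,err}  match label sets agree
      case more:
        ?Int | !Int  match
          &{retry,ok} | ⊕{retry,ok}  match label sets agree
            case retry:
              Y | Y  match
            case ok:
              end | end  match
      case err:
        ?Unit | !Unit  match
          !Str | ?Str  match
            end | end  match

YES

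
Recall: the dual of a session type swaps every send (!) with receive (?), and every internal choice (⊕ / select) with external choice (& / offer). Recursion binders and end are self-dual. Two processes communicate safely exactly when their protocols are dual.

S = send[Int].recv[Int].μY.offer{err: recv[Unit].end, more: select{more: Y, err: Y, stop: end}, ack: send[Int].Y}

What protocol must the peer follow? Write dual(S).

send[Int] = recv[Int]
  recv[Int] = send[Int]
    μY = μY  (binder kept)
      offer{err,more,ack} = select{err,more,ack}  (external→internal)
        [err]
          recv[Unit] = send[Unit]
            dual(end) = end
        [more]
          select{more,err,stop} = offer{more,err,stop}  (internal→external)
            [more]
              dual(Y) = Y
            [err]
              dual(Y) = Y
            [stop]
              dual(end) = end
        [ack]
          send[Int] = recv[Int]
            dual(Y) = Y

recv[Int].send[Int].μY.select{err: send[Unit].end, more: offer{more: Y, err: Y, stop: end}, ack: recv[Int].Y}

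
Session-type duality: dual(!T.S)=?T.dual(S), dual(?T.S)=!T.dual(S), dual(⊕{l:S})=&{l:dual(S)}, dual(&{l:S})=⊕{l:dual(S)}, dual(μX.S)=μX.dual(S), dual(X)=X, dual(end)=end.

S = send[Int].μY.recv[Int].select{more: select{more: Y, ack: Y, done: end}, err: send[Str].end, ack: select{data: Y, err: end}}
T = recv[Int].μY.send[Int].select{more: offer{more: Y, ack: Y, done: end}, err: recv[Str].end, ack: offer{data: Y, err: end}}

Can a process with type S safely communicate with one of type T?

send[Int] | recv[Int]  ok
  μY | μY  ok (rec unchanged)
    recv[Int] | send[Int]  ok
      select{more,err,ack} | select{more,err,ack}  ✗ choice polarity not flipped — not dual

NO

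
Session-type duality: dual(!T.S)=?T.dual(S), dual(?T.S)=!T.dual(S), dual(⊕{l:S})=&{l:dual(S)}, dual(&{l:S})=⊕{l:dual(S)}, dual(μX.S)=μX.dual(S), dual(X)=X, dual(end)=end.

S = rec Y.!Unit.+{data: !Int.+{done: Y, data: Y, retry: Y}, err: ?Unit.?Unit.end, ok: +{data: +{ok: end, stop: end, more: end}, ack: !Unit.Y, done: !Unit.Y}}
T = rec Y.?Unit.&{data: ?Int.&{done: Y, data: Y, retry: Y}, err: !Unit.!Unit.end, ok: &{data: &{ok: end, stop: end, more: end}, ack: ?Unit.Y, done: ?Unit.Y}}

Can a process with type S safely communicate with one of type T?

YES

rec Y | rec Y  ✓ (binder kept)
  !Unit | ?Unit  ✓
    +{data,err,ok} | &{data,err,ok}  ✓ label sets agree
      [data]
        !Int | ?Int  ✓
          +{done,data,retry} | &{done,data,retry}  ✓ label sets agree
            [done]
              Y | Y  ✓
            [data]
              Y | Y  ✓
            [retry]
              Y | Y  ✓
      [err]
        ?Unit | !Unit  ✓
          ?Unit | !Unit  ✓
            end | end  ✓
      [ok]
        +{data,ack,done} | &{data,ack,done}  ✓ label sets agree
          [data]
            +{ok,stop,more} | &{ok,stop,more}  ✓ label sets agree
              [ok]
                end | end  ✓
              [stop]
                end | end  ✓
              [more]
                end | end  ✓
          [ack]
            !Unit | ?Unit  ✓
              Y | Y  ✓
          [done]
            !Unit | ?Unit  ✓
              Y | Y  ✓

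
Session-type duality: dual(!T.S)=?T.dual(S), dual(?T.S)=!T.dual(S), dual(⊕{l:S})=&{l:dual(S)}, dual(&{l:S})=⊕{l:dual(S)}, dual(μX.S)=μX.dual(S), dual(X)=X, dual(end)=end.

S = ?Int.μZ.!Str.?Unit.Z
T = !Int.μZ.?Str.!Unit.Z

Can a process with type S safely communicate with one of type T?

?Int | !Int  ✓
  μZ | μZ  ✓ (binder kept)
    !Str | ?Str  ✓
      ?Unit | !Unit  ✓
        Z | Z  ✓

YES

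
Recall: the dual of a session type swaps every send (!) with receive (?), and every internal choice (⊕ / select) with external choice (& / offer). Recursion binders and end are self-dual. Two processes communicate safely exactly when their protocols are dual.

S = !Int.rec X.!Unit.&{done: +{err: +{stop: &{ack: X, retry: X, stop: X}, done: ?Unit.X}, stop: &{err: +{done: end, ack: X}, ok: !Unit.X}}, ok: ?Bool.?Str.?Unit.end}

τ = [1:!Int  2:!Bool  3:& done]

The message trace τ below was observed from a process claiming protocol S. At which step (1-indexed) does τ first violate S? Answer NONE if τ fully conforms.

[1] !Int  ok  residual = rec X.…
[2] got !Bool, protocol expects !Unit  ✗

2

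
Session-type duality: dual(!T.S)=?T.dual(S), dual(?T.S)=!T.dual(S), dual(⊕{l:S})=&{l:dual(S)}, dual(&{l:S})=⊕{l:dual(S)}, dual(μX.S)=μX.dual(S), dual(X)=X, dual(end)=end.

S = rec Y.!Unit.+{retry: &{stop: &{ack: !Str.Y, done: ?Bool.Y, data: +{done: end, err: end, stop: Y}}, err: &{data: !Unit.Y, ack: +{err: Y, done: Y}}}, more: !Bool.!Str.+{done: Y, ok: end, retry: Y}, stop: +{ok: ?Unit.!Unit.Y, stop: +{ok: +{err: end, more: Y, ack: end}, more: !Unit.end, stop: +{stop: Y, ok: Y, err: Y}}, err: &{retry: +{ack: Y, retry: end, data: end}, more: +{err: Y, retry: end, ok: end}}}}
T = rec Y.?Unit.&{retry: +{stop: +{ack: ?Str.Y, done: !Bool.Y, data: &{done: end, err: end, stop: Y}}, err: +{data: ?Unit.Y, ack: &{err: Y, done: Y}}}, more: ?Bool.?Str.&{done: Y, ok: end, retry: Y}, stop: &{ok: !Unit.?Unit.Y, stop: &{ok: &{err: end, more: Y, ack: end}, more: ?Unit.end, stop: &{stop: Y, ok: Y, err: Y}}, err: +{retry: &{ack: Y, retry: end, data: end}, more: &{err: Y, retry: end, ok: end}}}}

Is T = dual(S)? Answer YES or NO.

rec Y vs rec Y  ✓ (μ self-dual)
  !Unit vs ?Unit  ✓
    +{retry,more,stop} vs &{retry,more,stop}  ✓ label sets agree
      • retry:
        &{stop,err} vs +{stop,err}  ✓ label sets agree
          • stop:
            &{ack,done,data} vs +{ack,done,data}  ✓ label sets agree
              • ack:
                !Str vs ?Str  ✓
                  Y vs Y  ✓
              • done:
                ?Bool vs !Bool  ✓
                  Y vs Y  ✓
              • data:
                +{done,err,stop} vs &{done,err,stop}  ✓ label sets agree
                  • done:
                    end vs end  ✓
                  • err:
                    end vs end  ✓
                  • stop:
                    Y vs Y  ✓
          • err:
            &{data,ack} vs +{data,ack}  ✓ label sets agree
              • data:
                !Unit vs ?Unit  ✓
                  Y vs Y  ✓
              • ack:
                +{err,done} vs &{err,done}  ✓ label sets agree
                  • err:
                    Y vs Y  ✓
                  • done:
                    Y vs Y  ✓
      • more:
        !Bool vs ?Bool  ✓
          !Str vs ?Str  ✓
            +{done,ok,retry} vs &{done,ok,retry}  ✓ label sets agree
              • done:
                Y vs Y  ✓
              • ok:
                end vs end  ✓
              • retry:
                Y vs Y  ✓
      • stop:
        +{ok,stop,err} vs &{ok,stop,err}  ✓ label sets agree
          • ok:
            ?Unit vs !Unit  ✓
              !Unit vs ?Unit  ✓
                Y vs Y  ✓
          • stop:
            +{ok,more,stop} vs &{ok,more,stop}  ✓ label sets agree
              • ok:
                +{err,more,ack} vs &{err,more,ack}  ✓ label sets agree
                  • err:
                    end vs end  ✓
                  • more:
                    Y vs Y  ✓
                  • ack:
                    end vs end  ✓
              • more:
                !Unit vs ?Unit  ✓
                  end vs end  ✓
              • stop:
                +{stop,ok,err} vs &{stop,ok,err}  ✓ label sets agree
                  • stop:
                    Y vs Y  ✓
                  • ok:
                    Y vs Y  ✓
                  • err:
                    Y vs Y  ✓
          • err:
            &{retry,more} vs +{retry,more}  ✓ label sets agree
              • retry:
                +{ack,retry,data} vs &{ack,retry,data}  ✓ label sets agree
                  • ack:
                    Y vs Y  ✓
                  • retry:
                    end vs end  ✓
                  • data:
                    end vs end  ✓
              • more:
                +{err,retry,ok} vs &{err,retry,ok}  ✓ label sets agree
                  • err:
                    Y vs Y  ✓
                  • retry:
                    end vs end  ✓
                  • ok:
                    end vs end  ✓

YES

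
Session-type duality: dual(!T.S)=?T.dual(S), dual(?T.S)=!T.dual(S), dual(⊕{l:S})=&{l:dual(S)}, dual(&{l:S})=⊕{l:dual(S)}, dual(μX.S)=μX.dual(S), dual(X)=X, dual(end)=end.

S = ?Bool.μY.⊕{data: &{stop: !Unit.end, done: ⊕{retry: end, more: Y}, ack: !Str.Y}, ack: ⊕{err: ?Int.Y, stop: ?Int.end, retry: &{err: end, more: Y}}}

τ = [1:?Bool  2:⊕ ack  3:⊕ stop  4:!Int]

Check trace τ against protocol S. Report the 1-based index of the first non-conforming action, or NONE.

[1] ?Bool  ✓  residual = μY.…
[2] ⊕ ack  ✓  residual = ⊕{err: ?Int.μY.…, stop: ?Int.end, retry: &{err: end, more: μY.…}}
[3] ⊕ stop  ✓  residual = ?Int.end
[4] got !Int, protocol expects ?Int  ✗

4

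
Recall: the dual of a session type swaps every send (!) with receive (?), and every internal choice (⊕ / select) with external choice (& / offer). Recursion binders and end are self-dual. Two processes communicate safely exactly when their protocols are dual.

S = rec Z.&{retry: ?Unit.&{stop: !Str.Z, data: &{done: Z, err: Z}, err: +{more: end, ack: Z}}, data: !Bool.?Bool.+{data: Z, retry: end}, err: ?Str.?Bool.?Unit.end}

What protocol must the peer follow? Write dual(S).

rec Z.+{retry: !Unit.+{stop: ?Str.Z, data: +{done: Z, err: Z}, err: &{more: end, ack: Z}}, data: ?Bool.!Bool.&{data: Z, retry: end}, err: !Str.!Bool.!Unit.end}

rec Z → rec Z  (μ self-dual)
  &{retry,data,err} → +{retry,data,err}  (&→⊕)
    • retry:
      ?Unit → !Unit
        &{stop,data,err} → +{stop,data,err}  (&→⊕)
          • stop:
            !Str → ?Str
              Z ↦ Z
          • data:
            &{done,err} → +{done,err}  (&→⊕)
              • done:
                Z ↦ Z
              • err:
                Z ↦ Z
          • err:
            +{more,ack} → &{more,ack}  (internal→external)
              • more:
                end ↦ end
              • ack:
                Z ↦ Z
    • data:
      !Bool → ?Bool
        ?Bool → !Bool
          +{data,retry} → &{data,retry}  (internal→external)
            • data:
              Z ↦ Z
            • retry:
              end ↦ end
    • err:
      ?Str → !Str
        ?Bool → !Bool
          ?Unit → !Unit
            end ↦ end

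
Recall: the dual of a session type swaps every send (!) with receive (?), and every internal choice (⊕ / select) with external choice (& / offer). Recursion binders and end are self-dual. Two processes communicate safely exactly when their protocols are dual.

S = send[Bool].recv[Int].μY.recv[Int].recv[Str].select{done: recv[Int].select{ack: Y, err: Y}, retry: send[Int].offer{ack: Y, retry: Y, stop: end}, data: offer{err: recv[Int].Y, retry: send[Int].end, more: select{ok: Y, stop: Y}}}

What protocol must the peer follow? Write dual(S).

recv[Bool].send[Int].μY.send[Int].send[Str].offer{done: send[Int].offer{ack: Y, err: Y}, retry: recv[Int].select{ack: Y, retry: Y, stop: end}, data: select{err: send[Int].Y, retry: recv[Int].end, more: offer{ok: Y, stop: Y}}}

send[Bool] ↦ recv[Bool]
  recv[Int] ↦ send[Int]
    μY ↦ μY  (binder kept)
      recv[Int] ↦ send[Int]
        recv[Str] ↦ send[Str]
          select{done,retry,data} ↦ offer{done,retry,data}  (⊕→&)
            • done:
              recv[Int] ↦ send[Int]
                select{ack,err} ↦ offer{ack,err}  (⊕→&)
                  • ack:
                    dual(Y) = Y
                  • err:
                    dual(Y) = Y
            • retry:
              send[Int] ↦ recv[Int]
                offer{ack,retry,stop} ↦ select{ack,retry,stop}  (external→internal)
                  • ack:
                    dual(Y) = Y
                  • retry:
                    dual(Y) = Y
                  • stop:
                    dual(end) = end
            • data:
              offer{err,retry,more} ↦ select{err,retry,more}  (external→internal)
                • err:
                  recv[Int] ↦ send[Int]
                    dual(Y) = Y
                • retry:
                  send[Int] ↦ recv[Int]
                    dual(end) = end
                • more:
                  select{ok,stop} ↦ offer{ok,stop}  (⊕→&)
                    • ok:
                      dual(Y) = Y
                    • stop:
                      dual(Y) = Y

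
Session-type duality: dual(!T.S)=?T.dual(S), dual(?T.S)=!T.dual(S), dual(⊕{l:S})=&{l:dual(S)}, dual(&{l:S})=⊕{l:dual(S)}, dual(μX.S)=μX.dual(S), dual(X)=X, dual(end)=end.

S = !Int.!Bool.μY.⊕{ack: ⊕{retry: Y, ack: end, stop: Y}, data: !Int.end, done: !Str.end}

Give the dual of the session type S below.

?Int.?Bool.μY.&{ack: &{retry: Y, ack: end, stop: Y}, data: ?Int.end, done: ?Str.end}

!Int = ?Int
  !Bool = ?Bool
    μY = μY  (rec unchanged)
      ⊕{ack,data,done} = &{ack,data,done}  (⊕→&)
        case ack:
          ⊕{retry,ack,stop} = &{retry,ack,stop}  (⊕→&)
            case retry:
              dual(Y) = Y
            case ack:
              dual(end) = end
            case stop:
              dual(Y) = Y
        case data:
          !Int = ?Int
            dual(end) = end
        case done:
          !Str = ?Str
            dual(end) = end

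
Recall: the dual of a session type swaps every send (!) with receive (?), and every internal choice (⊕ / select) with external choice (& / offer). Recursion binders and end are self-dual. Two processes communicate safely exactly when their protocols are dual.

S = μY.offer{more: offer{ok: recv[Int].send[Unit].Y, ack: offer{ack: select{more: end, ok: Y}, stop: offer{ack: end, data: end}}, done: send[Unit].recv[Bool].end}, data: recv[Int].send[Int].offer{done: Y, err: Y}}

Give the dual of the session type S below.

μY ↦ μY  (binder kept)
  offer{more,data} ↦ select{more,data}  (&→⊕)
    • more:
      offer{ok,ack,done} ↦ select{ok,ack,done}  (&→⊕)
        • ok:
          recv[Int] ↦ send[Int]
            send[Unit] ↦ recv[Unit]
              dual(Y) = Y
        • ack:
          offer{ack,stop} ↦ select{ack,stop}  (&→⊕)
            • ack:
              select{more,ok} ↦ offer{more,ok}  (select→offer)
                • more:
                  dual(end) = end
                • ok:
                  dual(Y) = Y
            • stop:
              offer{ack,data} ↦ select{ack,data}  (&→⊕)
                • ack:
                  dual(end) = end
                • data:
                  dual(end) = end
        • done:
          send[Unit] ↦ recv[Unit]
            recv[Bool] ↦ send[Bool]
              dual(end) = end
    • data:
      recv[Int] ↦ send[Int]
        send[Int] ↦ recv[Int]
          offer{done,err} ↦ select{done,err}  (&→⊕)
            • done:
              dual(Y) = Y
            • err:
              dual(Y) = Y

μY.select{more: select{ok: send[Int].recv[Unit].Y, ack: select{ack: offer{more: end, ok: Y}, stop: select{ack: end, data: end}}, done: recv[Unit].send[Bool].end}, data: send[Int].recv[Int].select{done: Y, err: Y}}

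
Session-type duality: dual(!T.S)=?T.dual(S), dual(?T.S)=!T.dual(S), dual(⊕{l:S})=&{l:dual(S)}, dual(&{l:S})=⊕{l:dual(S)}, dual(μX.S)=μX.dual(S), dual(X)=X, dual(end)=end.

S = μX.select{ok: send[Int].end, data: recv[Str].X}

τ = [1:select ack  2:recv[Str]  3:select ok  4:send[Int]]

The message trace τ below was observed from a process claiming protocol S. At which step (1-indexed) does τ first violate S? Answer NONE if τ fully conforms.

step 1: got select ack, protocol expects select ok or select data  ✗

1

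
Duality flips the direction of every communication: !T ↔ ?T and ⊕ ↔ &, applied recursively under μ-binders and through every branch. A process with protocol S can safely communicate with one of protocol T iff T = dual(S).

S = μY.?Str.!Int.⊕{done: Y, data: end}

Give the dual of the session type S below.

μY.!Str.?Int.&{done: Y, data: end}

μY = μY  (rec unchanged)
  ?Str = !Str
    !Int = ?Int
      ⊕{done,data} = &{done,data}  (⊕→&)
        • done:
          Y ↦ Y
        • data:
          end ↦ end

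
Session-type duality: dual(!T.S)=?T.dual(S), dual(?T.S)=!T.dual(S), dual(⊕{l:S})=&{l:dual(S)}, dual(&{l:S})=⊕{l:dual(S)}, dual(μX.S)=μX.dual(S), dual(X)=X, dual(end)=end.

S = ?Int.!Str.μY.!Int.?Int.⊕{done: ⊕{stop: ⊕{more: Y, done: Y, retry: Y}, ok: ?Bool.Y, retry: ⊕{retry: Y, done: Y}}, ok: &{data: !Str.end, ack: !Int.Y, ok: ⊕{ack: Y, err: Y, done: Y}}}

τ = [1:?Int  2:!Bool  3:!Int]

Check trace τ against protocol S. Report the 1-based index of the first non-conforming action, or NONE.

2

@1 ?Int  ✓  cont: !Str.μY.…
@2 got !Bool, protocol expects !Str  ✗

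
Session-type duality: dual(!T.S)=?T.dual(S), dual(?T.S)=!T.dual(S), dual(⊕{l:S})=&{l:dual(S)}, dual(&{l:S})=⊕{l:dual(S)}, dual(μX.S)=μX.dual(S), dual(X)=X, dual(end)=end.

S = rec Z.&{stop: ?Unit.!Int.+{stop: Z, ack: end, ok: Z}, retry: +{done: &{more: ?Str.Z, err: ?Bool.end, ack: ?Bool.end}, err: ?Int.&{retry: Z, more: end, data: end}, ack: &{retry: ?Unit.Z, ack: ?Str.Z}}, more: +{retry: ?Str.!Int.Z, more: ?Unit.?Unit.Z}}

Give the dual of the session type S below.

rec Z → rec Z  (binder kept)
  &{stop,retry,more} → +{stop,retry,more}  (external→internal)
    [stop]
      ?Unit → !Unit
        !Int → ?Int
          +{stop,ack,ok} → &{stop,ack,ok}  (select→offer)
            [stop]
              Z self-dual
            [ack]
              end self-dual
            [ok]
              Z self-dual
    [retry]
      +{done,err,ack} → &{done,err,ack}  (select→offer)
        [done]
          &{more,err,ack} → +{more,err,ack}  (external→internal)
            [more]
              ?Str → !Str
                Z self-dual
            [err]
              ?Bool → !Bool
                end self-dual
            [ack]
              ?Bool → !Bool
                end self-dual
        [err]
          ?Int → !Int
            &{retry,more,data} → +{retry,more,data}  (external→internal)
              [retry]
                Z self-dual
              [more]
                end self-dual
              [data]
                end self-dual
        [ack]
          &{retry,ack} → +{retry,ack}  (external→internal)
            [retry]
              ?Unit → !Unit
                Z self-dual
            [ack]
              ?Str → !Str
                Z self-dual
    [more]
      +{retry,more} → &{retry,more}  (select→offer)
        [retry]
          ?Str → !Str
            !Int → ?Int
              Z self-dual
        [more]
          ?Unit → !Unit
            ?Unit → !Unit
              Z self-dual

rec Z.+{stop: !Unit.?Int.&{stop: Z, ack: end, ok: Z}, retry: &{done: +{more: !Str.Z, err: !Bool.end, ack: !Bool.end}, err: !Int.+{retry: Z, more: end, data: end}, ack: +{retry: !Unit.Z, ack: !Str.Z}}, more: &{retry: !Str.?Int.Z, more: !Unit.!Unit.Z}}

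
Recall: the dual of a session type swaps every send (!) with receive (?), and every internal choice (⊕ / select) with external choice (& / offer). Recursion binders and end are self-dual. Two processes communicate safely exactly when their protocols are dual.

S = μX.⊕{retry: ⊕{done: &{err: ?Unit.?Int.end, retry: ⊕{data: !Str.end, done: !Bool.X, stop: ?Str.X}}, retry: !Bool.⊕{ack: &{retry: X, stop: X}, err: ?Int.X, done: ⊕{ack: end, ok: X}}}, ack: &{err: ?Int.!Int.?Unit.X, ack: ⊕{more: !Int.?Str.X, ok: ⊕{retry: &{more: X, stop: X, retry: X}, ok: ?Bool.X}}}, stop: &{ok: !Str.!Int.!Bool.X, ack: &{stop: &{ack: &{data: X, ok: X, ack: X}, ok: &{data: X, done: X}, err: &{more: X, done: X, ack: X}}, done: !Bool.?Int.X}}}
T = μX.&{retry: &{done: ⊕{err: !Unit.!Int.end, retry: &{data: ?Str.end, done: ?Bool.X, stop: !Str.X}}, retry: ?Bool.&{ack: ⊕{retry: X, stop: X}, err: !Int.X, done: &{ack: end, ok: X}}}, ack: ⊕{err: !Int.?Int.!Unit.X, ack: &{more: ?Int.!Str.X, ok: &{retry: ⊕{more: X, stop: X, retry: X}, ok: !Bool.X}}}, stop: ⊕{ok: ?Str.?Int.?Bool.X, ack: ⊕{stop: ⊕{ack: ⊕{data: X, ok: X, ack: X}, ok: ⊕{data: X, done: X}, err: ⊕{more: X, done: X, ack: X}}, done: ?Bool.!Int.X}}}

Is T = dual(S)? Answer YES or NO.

μX ‖ μX  ✓ (rec unchanged)
  ⊕{retry,ack,stop} ‖ &{retry,ack,stop}  ✓ labels match
    case retry:
      ⊕{done,retry} ‖ &{done,retry}  ✓ labels match
        case done:
          &{err,retry} ‖ ⊕{err,retry}  ✓ labels match
            case err:
              ?Unit ‖ !Unit  ✓
                ?Int ‖ !Int  ✓
                  end ‖ end  ✓
            case retry:
              ⊕{data,done,stop} ‖ &{data,done,stop}  ✓ labels match
                case data:
                  !Str ‖ ?Str  ✓
                    end ‖ end  ✓
                case done:
                  !Bool ‖ ?Bool  ✓
                    X ‖ X  ✓
                case stop:
                  ?Str ‖ !Str  ✓
                    X ‖ X  ✓
        case retry:
          !Bool ‖ ?Bool  ✓
            ⊕{ack,err,done} ‖ &{ack,err,done}  ✓ labels match
              case ack:
                &{retry,stop} ‖ ⊕{retry,stop}  ✓ labels match
                  case retry:
                    X ‖ X  ✓
                  case stop:
                    X ‖ X  ✓
              case err:
                ?Int ‖ !Int  ✓
                  X ‖ X  ✓
              case done:
                ⊕{ack,ok} ‖ &{ack,ok}  ✓ labels match
                  case ack:
                    end ‖ end  ✓
                  case ok:
                    X ‖ X  ✓
    case ack:
      &{err,ack} ‖ ⊕{err,ack}  ✓ labels match
        case err:
          ?Int ‖ !Int  ✓
            !Int ‖ ?Int  ✓
              ?Unit ‖ !Unit  ✓
                X ‖ X  ✓
        case ack:
          ⊕{more,ok} ‖ &{more,ok}  ✓ labels match
            case more:
              !Int ‖ ?Int  ✓
                ?Str ‖ !Str  ✓
                  X ‖ X  ✓
            case ok:
              ⊕{retry,ok} ‖ &{retry,ok}  ✓ labels match
                case retry:
                  &{more,stop,retry} ‖ ⊕{more,stop,retry}  ✓ labels match
                    case more:
                      X ‖ X  ✓
                    case stop:
                      X ‖ X  ✓
                    case retry:
                      X ‖ X  ✓
                case ok:
                  ?Bool ‖ !Bool  ✓
                    X ‖ X  ✓
    case stop:
      &{ok,ack} ‖ ⊕{ok,ack}  ✓ labels match
        case ok:
          !Str ‖ ?Str  ✓
            !Int ‖ ?Int  ✓
              !Bool ‖ ?Bool  ✓
                X ‖ X  ✓
        case ack:
          &{stop,done} ‖ ⊕{stop,done}  ✓ labels match
            case stop:
              &{ack,ok,err} ‖ ⊕{ack,ok,err}  ✓ labels match
                case ack:
                  &{data,ok,ack} ‖ ⊕{data,ok,ack}  ✓ labels match
                    case data:
                      X ‖ X  ✓
                    case ok:
                      X ‖ X  ✓
                    case ack:
                      X ‖ X  ✓
                case ok:
                  &{data,done} ‖ ⊕{data,done}  ✓ labels match
                    case data:
                      X ‖ X  ✓
                    case done:
                      X ‖ X  ✓
                case err:
                  &{more,done,ack} ‖ ⊕{more,done,ack}  ✓ labels match
                    case more:
                      X ‖ X  ✓
                    case done:
                      X ‖ X  ✓
                    case ack:
                      X ‖ X  ✓
            case done:
              !Bool ‖ ?Bool  ✓
                ?Int ‖ !Int  ✓
                  X ‖ X  ✓

YES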